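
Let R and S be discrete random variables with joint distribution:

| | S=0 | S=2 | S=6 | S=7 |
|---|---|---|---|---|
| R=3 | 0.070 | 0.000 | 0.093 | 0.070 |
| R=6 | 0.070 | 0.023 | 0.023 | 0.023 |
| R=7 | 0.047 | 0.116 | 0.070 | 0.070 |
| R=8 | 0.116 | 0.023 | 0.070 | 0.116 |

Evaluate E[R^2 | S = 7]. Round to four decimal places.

44.1290

P(S = 7) = 0.279.
Σ R^2·P over the event = 9·(0.070) + 36·(0.023) + 49·(0.070) + 64·(0.116) = 12.312.
E[R^2 | S = 7] = (12.312) / (0.279) = 44.1290.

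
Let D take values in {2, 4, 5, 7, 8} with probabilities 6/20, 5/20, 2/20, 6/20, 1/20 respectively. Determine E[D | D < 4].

P(D < 4) = 3/10.
Σ over the event: 2·3/10 = 3/5.
E[D | D < 4] = (3/5) / (3/10) = 2.

2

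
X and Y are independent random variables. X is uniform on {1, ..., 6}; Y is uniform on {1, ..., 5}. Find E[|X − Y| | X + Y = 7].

13/5

Outcomes with X + Y = 7: (2,5), (3,4), (4,3), (5,2), (6,1), each with probability 1/30.
E[|X − Y| | X + Y = 7] = (3 + 1 + 1 + 3 + 5) / 5 = 13/5.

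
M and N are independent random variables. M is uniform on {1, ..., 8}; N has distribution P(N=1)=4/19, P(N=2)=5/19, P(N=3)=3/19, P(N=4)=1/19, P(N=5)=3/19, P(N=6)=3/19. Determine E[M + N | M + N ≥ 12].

51/4

P(M + N ≥ 12) = 2/19.
Summing (M+N)·P(x,y) over outcomes with M + N ≥ 12 gives 51/38.
E[M + N | M + N ≥ 12] = (51/38) / (2/19) = 51/4.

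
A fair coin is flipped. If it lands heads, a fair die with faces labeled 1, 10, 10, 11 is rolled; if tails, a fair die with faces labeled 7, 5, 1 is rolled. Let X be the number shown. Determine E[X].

E[X | heads] = (1+10+10+11)/4 = 8.
E[X | tails] = (7+5+1)/3 = 13/3.
By the law of total expectation,
E[X] = (1/2)·(8) + (1/2)·(13/3) = 37/6.

37/6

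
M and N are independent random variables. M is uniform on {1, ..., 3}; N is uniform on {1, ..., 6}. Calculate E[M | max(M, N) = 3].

Outcomes with max(M, N) = 3: (1,3), (2,3), (3,1), (3,2), (3,3), each with probability 1/18.
E[M | max(M, N) = 3] = (1 + 2 + 3 + 3 + 3) / 5 = 12/5.

12/5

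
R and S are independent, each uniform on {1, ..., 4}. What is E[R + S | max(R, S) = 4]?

Outcomes with max(R, S) = 4: (1,4), (2,4), (3,4), (4,1), (4,2), (4,3), (4,4), each with probability 1/16.
E[R + S | max(R, S) = 4] = (5 + 6 + 7 + 5 + 6 + 7 + 8) / 7 = 44/7.

44/7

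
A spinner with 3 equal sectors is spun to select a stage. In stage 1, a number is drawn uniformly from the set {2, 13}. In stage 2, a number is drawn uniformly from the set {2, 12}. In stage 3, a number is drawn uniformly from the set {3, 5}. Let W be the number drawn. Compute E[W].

E[W | stage 1] = (2+13)/2 = 15/2.
E[W | stage 2] = (2+12)/2 = 7.
E[W | stage 3] = (3+5)/2 = 4.
By the law of total expectation,
E[W] = (1/3)·(15/2) + (1/3)·(7) + (1/3)·(4) = 37/6.

37/6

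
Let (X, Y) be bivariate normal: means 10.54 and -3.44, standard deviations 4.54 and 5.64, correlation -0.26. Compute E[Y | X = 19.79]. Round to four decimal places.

E[Y | X=x] = μ_Y + ρ(σ_Y/σ_X)(x − μ_X) for jointly normal variables.
E[Y | X=19.79] = -3.44 + (-0.26)·(5.64/4.54)·(19.79 − (10.54)) = -3.44 + (-0.322996)·(9.25) = -6.4277.

-6.4277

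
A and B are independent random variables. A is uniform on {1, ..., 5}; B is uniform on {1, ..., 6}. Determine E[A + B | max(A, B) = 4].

44/7

Outcomes with max(A, B) = 4: (1,4), (2,4), (3,4), (4,1), (4,2), (4,3), (4,4), each with probability 1/30.
E[A + B | max(A, B) = 4] = (5 + 6 + 7 + 5 + 6 + 7 + 8) / 7 = 44/7.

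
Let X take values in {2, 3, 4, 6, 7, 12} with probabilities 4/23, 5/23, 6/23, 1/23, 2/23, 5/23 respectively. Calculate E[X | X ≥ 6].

10

P(X ≥ 6) = 8/23.
Σ over the event: 6·1/23 + 7·2/23 + 12·5/23 = 80/23.
E[X | X ≥ 6] = (80/23) / (8/23) = 10.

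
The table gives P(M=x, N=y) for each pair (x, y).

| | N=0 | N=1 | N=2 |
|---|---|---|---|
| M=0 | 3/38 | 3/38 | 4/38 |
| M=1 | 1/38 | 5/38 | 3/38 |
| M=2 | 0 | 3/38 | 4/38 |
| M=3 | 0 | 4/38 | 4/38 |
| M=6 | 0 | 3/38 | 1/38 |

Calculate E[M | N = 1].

41/18

P(N = 1) = 9/19.
Summing M·P(M=x,N=y) over the conditioning event gives 41/38.
E[M | N = 1] = (41/38) / (9/19) = 41/18.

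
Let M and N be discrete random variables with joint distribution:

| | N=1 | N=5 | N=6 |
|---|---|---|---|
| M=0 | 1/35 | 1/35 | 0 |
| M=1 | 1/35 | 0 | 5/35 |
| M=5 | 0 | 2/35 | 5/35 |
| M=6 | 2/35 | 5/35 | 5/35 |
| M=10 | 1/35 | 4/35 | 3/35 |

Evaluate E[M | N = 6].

5

P(N = 6) = 18/35.
Σ M·P over the event = 1·(5/35) + 5·(5/35) + 6·(5/35) + 10·(3/35) = 18/7.
E[M | N = 6] = (18/7) / (18/35) = 5.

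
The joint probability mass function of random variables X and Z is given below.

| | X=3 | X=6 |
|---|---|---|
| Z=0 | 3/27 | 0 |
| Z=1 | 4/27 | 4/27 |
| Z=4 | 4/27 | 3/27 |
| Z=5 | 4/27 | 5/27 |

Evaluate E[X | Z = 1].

9/2

P(Z = 1) = 8/27.
Σ X·P over the event = 3·(4/27) + 6·(4/27) = 4/3.
E[X | Z = 1] = (4/3) / (8/27) = 9/2.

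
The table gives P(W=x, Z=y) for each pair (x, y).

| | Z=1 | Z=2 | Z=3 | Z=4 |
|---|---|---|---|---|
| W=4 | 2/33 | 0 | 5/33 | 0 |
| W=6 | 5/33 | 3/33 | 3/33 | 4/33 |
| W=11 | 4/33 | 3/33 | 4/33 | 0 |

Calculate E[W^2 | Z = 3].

56

P(Z = 3) = 4/11.
Σ W^2·P over the event = 16·(5/33) + 36·(3/33) + 121·(4/33) = 224/11.
E[W^2 | Z = 3] = (224/11) / (4/11) = 56.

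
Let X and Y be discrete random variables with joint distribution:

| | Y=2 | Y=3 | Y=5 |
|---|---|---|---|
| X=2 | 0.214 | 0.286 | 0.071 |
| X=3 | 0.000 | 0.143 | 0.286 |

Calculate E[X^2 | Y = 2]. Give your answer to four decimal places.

P(Y = 2) = 0.214.
Σ X^2·P over the event = 4·(0.214) = 0.856.
E[X^2 | Y = 2] = (0.856) / (0.214) = 4.0000.

4.0000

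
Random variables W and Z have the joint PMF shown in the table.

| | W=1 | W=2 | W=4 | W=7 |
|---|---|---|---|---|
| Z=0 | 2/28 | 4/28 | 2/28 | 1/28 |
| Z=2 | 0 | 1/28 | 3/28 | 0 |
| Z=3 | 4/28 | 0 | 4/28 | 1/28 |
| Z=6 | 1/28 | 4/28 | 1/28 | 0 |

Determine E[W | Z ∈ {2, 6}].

27/10

P(Z ∈ {2, 6}) = 5/14.
Σ W·P over the event = 1·(1/28) + 2·(1/28) + 2·(4/28) + 4·(3/28) + 4·(1/28) = 27/28.
E[W | Z ∈ {2, 6}] = (27/28) / (5/14) = 27/10.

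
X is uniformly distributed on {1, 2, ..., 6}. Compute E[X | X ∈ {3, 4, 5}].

P(X ∈ {3, 4, 5}) = 1/2.
Σ over the event: 3·1/6 + 4·1/6 + 5·1/6 = 2.
E[X | X ∈ {3, 4, 5}] = (2) / (1/2) = 4.

4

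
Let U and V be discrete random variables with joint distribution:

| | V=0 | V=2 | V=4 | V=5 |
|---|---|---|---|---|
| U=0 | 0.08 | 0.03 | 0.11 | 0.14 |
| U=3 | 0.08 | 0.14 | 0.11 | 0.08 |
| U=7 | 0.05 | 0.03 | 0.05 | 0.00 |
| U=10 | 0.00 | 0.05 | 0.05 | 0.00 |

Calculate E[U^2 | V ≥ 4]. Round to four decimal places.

P(V ≥ 4) = 0.54.
Σ U^2·P over the event = 0·(0.11) + 0·(0.14) + 9·(0.11) + 9·(0.08) + 49·(0.05) + 100·(0.05) = 9.16.
E[U^2 | V ≥ 4] = (9.16) / (0.54) = 16.9630.

16.9630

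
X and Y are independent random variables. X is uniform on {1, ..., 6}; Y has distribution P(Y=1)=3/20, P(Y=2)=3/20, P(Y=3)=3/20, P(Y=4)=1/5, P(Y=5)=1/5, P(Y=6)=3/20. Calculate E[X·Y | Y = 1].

P(Y = 1) = 3/20.
Summing XY·P(x,y) over outcomes with Y = 1 gives 21/40.
E[X·Y | Y = 1] = (21/40) / (3/20) = 7/2.

7/2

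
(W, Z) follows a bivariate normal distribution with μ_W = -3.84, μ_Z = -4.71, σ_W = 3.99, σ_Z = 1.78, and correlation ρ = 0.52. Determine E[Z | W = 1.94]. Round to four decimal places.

The regression of Z on W has slope ρ·σ_Z/σ_W and passes through (μ_W, μ_Z).
E[Z | W=1.94] = -4.71 + (0.52)·(1.78/3.99)·(1.94 − (-3.84)) = -4.71 + (0.23198)·(5.78) = -3.3692.

-3.3692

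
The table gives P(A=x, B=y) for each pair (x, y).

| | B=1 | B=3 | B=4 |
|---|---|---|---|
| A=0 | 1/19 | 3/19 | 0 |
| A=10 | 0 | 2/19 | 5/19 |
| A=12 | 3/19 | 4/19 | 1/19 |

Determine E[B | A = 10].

P(A = 10) = 7/19.
Σ B·P over the event = 3·(2/19) + 4·(5/19) = 26/19.
E[B | A = 10] = (26/19) / (7/19) = 26/7.

26/7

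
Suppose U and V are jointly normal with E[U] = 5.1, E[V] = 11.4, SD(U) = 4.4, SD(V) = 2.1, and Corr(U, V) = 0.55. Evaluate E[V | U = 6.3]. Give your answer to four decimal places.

The regression of V on U has slope ρ·σ_V/σ_U and passes through (μ_U, μ_V).
E[V | U=6.3] = 11.4 + (0.55)·(2.1/4.4)·(6.3 − (5.1)) = 11.4 + (0.2625)·(1.2) = 11.7150.

11.7150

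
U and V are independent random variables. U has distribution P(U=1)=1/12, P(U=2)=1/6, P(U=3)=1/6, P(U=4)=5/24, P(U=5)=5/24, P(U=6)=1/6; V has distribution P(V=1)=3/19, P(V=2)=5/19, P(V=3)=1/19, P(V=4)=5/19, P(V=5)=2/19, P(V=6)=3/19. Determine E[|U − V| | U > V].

526/223

P(U > V) = 223/456.
Summing |U−V|·P(x,y) over outcomes with U > V gives 263/228.
E[|U − V| | U > V] = (263/228) / (223/456) = 526/223.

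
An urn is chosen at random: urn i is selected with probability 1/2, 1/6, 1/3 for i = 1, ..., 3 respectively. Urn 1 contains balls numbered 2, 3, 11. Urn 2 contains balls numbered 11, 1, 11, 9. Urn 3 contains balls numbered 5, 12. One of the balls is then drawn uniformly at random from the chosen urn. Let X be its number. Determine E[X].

E[X | urn 1] = (2+3+11)/3 = 16/3.
E[X | urn 2] = (11+1+11+9)/4 = 8.
E[X | urn 3] = (5+12)/2 = 17/2.
E[X] = (1/2)·(16/3) + (1/6)·(8) + (1/3)·(17/2) = 41/6.

41/6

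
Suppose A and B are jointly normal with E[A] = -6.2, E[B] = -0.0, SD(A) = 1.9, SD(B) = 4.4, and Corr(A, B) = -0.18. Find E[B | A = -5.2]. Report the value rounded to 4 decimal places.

For a bivariate normal, E[B | A=x] = μ_B + ρ·(σ_B/σ_A)·(x − μ_A).
E[B | A=-5.2] = -0.0 + (-0.18)·(4.4/1.9)·(-5.2 − (-6.2)) = -0.0 + (-0.41684)·(1) = -0.4168.

-0.4168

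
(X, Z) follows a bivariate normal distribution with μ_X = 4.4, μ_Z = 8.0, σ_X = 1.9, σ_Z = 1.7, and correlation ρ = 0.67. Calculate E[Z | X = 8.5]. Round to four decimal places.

E[Z | X=x] = μ_Z + ρ(σ_Z/σ_X)(x − μ_X) for jointly normal variables.
E[Z | X=8.5] = 8.0 + (0.67)·(1.7/1.9)·(8.5 − (4.4)) = 8.0 + (0.59947)·(4.1) = 10.4578.

10.4578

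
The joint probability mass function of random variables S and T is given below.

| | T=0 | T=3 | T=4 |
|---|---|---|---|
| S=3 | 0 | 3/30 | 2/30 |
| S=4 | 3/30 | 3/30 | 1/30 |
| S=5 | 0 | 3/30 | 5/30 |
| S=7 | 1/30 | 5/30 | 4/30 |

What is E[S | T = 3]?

P(T = 3) = 7/15.
Σ S·P over the event = 3·(3/30) + 4·(3/30) + 5·(3/30) + 7·(5/30) = 71/30.
E[S | T = 3] = (71/30) / (7/15) = 71/14.

71/14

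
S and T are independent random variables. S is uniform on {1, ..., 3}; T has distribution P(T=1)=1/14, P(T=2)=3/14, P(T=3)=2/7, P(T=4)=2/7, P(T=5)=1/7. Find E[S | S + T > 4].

P(S + T > 4) = 29/42.
Summing S·P(x,y) over outcomes with S + T > 4 gives 65/42.
E[S | S + T > 4] = (65/42) / (29/42) = 65/29.

65/29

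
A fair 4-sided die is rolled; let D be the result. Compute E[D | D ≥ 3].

Given D ≥ 3, D is equally likely to be any of {3, 4}.
E[D | D ≥ 3] = (3 + 4) / 2 = 7/2.

7/2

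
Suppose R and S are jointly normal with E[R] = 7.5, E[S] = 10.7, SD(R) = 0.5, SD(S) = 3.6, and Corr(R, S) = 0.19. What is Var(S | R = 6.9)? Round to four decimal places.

12.4921

For a bivariate normal, Var(S | R=x) = σ_S²(1 − ρ²).
Var(S | R=6.9) = (3.6)²·(1 − (0.19)²) = 12.96·0.9639 = 12.4921.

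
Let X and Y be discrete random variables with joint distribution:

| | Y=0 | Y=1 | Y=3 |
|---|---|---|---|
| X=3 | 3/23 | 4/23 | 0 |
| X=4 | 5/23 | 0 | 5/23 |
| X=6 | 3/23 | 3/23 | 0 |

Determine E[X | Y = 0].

47/11

P(Y = 0) = 11/23.
Summing X·P(X=x,Y=y) over the conditioning event gives 47/23.
E[X | Y = 0] = (47/23) / (11/23) = 47/11.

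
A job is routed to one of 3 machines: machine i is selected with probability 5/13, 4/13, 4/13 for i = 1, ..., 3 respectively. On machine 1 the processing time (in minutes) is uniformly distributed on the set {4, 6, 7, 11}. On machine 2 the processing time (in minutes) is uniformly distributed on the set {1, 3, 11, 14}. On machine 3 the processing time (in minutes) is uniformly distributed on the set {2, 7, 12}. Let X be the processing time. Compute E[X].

92/13

E[X | machine 1] = (4+6+7+11)/4 = 7.
E[X | machine 2] = (1+3+11+14)/4 = 29/4.
E[X | machine 3] = (2+7+12)/3 = 7.
E[X] = (5/13)·(7) + (4/13)·(29/4) + (4/13)·(7) = 92/13.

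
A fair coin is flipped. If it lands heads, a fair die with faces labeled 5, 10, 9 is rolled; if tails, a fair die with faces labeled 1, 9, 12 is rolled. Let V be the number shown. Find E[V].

E[V | heads] = (5+10+9)/3 = 8.
E[V | tails] = (1+9+12)/3 = 22/3.
E[V] = (1/2)·(8) + (1/2)·(22/3) = 23/3.

23/3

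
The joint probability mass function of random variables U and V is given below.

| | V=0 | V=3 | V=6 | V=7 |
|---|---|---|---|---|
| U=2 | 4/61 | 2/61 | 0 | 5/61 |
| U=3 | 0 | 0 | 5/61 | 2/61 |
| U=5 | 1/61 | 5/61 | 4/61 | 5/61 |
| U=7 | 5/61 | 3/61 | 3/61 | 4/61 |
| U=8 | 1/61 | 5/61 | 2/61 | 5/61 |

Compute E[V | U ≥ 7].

P(U ≥ 7) = 28/61.
Σ V·P over the event = 0·(5/61) + 3·(3/61) + 6·(3/61) + 7·(4/61) + 0·(1/61) + 3·(5/61) + 6·(2/61) + 7·(5/61) = 117/61.
E[V | U ≥ 7] = (117/61) / (28/61) = 117/28.

117/28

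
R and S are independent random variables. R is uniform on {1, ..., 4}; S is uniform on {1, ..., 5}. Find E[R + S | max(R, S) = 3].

P(max(R, S) = 3) = 1/4.
Summing (R+S)·P(x,y) over outcomes with max(R, S) = 3 gives 6/5.
E[R + S | max(R, S) = 3] = (6/5) / (1/4) = 24/5.

24/5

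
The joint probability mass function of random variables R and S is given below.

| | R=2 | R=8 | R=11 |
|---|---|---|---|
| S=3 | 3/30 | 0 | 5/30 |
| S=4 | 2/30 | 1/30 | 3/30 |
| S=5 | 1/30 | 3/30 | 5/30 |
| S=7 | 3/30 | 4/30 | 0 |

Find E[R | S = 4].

P(S = 4) = 1/5.
Σ R·P over the event = 2·(2/30) + 8·(1/30) + 11·(3/30) = 3/2.
E[R | S = 4] = (3/2) / (1/5) = 15/2.

15/2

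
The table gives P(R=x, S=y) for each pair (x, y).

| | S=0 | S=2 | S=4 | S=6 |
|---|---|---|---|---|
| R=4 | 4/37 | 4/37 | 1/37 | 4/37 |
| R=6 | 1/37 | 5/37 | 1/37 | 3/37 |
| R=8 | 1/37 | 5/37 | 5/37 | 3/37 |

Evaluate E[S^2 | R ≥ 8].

104/7

P(R ≥ 8) = 14/37.
Σ S^2·P over the event = 0·(1/37) + 4·(5/37) + 16·(5/37) + 36·(3/37) = 208/37.
E[S^2 | R ≥ 8] = (208/37) / (14/37) = 104/7.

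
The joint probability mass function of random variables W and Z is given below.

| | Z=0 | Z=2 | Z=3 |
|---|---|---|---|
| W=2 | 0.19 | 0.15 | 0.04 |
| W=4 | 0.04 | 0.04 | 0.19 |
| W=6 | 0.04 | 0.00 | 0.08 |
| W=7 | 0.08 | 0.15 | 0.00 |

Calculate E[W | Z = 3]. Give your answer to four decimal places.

4.2581

P(Z = 3) = 0.31.
Σ W·P over the event = 2·(0.04) + 4·(0.19) + 6·(0.08) = 1.32.
E[W | Z = 3] = (1.32) / (0.31) = 4.2581.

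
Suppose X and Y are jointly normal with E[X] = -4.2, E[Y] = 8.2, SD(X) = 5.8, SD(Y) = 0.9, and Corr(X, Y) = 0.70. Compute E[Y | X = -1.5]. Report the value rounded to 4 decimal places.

E[Y | X=x] = μ_Y + ρ(σ_Y/σ_X)(x − μ_X) for jointly normal variables.
E[Y | X=-1.5] = 8.2 + (0.70)·(0.9/5.8)·(-1.5 − (-4.2)) = 8.2 + (0.10862)·(2.7) = 8.4933.

8.4933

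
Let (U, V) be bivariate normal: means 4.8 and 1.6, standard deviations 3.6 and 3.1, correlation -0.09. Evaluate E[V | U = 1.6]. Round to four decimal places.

The regression of V on U has slope ρ·σ_V/σ_U and passes through (μ_U, μ_V).
E[V | U=1.6] = 1.6 + (-0.09)·(3.1/3.6)·(1.6 − (4.8)) = 1.6 + (-0.0775)·(-3.2) = 1.8480.

1.8480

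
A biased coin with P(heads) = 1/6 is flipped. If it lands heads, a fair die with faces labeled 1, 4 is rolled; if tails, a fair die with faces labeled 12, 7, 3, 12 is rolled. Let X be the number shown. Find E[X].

15/2

E[X | heads] = (1+4)/2 = 5/2.
E[X | tails] = (12+7+3+12)/4 = 17/2.
E[X] = (1/6)·(5/2) + (5/6)·(17/2) = 15/2.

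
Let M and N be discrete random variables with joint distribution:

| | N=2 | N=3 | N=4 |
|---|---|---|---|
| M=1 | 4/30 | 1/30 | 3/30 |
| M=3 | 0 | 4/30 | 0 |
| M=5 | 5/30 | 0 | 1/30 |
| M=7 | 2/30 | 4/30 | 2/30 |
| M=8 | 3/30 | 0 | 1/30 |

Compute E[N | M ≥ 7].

P(M ≥ 7) = 2/5.
Σ N·P over the event = 2·(2/30) + 3·(4/30) + 4·(2/30) + 2·(3/30) + 4·(1/30) = 17/15.
E[N | M ≥ 7] = (17/15) / (2/5) = 17/6.

17/6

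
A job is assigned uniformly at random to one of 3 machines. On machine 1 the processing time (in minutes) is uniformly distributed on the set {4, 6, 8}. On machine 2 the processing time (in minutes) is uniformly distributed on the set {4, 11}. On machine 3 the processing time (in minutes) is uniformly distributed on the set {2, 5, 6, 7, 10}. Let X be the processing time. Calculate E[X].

E[X | machine 1] = (4+6+8)/3 = 6.
E[X | machine 2] = (4+11)/2 = 15/2.
E[X | machine 3] = (2+5+6+7+10)/5 = 6.
E[X] = (1/3)·(6) + (1/3)·(15/2) + (1/3)·(6) = 13/2.

13/2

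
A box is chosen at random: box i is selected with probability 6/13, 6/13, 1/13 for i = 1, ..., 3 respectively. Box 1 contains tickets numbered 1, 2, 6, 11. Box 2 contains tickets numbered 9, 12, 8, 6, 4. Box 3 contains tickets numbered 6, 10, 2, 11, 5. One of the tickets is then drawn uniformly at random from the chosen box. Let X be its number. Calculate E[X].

418/65

E[X | box 1] = (1+2+6+11)/4 = 5.
E[X | box 2] = (9+12+8+6+4)/5 = 39/5.
E[X | box 3] = (6+10+2+11+5)/5 = 34/5.
E[X] = (6/13)·(5) + (6/13)·(39/5) + (1/13)·(34/5) = 418/65.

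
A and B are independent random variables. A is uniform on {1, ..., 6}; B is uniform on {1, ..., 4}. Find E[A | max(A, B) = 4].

Outcomes with max(A, B) = 4: (1,4), (2,4), (3,4), (4,1), (4,2), (4,3), (4,4), each with probability 1/24.
E[A | max(A, B) = 4] = (1 + 2 + 3 + 4 + 4 + 4 + 4) / 7 = 22/7.

22/7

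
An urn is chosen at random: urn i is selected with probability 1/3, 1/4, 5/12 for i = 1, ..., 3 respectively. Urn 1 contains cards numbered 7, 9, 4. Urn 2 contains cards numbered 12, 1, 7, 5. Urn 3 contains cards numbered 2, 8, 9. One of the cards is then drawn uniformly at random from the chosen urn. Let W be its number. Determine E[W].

E[W | urn 1] = (7+9+4)/3 = 20/3.
E[W | urn 2] = (12+1+7+5)/4 = 25/4.
E[W | urn 3] = (2+8+9)/3 = 19/3.
By the law of total expectation,
E[W] = (1/3)·(20/3) + (1/4)·(25/4) + (5/12)·(19/3) = 925/144.

925/144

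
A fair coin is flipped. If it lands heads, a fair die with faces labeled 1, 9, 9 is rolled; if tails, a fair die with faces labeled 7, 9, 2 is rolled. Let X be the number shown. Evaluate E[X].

37/6

E[X | heads] = (1+9+9)/3 = 19/3.
E[X | tails] = (7+9+2)/3 = 6.
E[X] = (1/2)·(19/3) + (1/2)·(6) = 37/6.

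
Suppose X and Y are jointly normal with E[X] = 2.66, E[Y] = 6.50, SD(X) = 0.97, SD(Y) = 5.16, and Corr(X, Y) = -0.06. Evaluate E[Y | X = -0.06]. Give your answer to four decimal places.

The regression of Y on X has slope ρ·σ_Y/σ_X and passes through (μ_X, μ_Y).
E[Y | X=-0.06] = 6.50 + (-0.06)·(5.16/0.97)·(-0.06 − (2.66)) = 6.50 + (-0.31918)·(-2.72) = 7.3682.

7.3682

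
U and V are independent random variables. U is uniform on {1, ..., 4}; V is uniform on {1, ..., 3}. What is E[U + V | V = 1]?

Outcomes with V = 1: (1,1), (2,1), (3,1), (4,1), each with probability 1/12.
E[U + V | V = 1] = (2 + 3 + 4 + 5) / 4 = 7/2.

7/2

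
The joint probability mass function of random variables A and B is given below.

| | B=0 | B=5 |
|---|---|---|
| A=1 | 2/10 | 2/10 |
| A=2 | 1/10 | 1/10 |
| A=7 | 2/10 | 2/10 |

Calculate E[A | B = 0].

P(B = 0) = 1/2.
Σ A·P over the event = 1·(2/10) + 2·(1/10) + 7·(2/10) = 9/5.
E[A | B = 0] = (9/5) / (1/2) = 18/5.

18/5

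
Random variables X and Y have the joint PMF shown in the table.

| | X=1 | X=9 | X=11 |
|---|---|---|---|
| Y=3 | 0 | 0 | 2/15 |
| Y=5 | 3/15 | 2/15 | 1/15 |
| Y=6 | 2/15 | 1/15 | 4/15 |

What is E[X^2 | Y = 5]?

143/3

P(Y = 5) = 2/5.
Σ X^2·P over the event = 1·(3/15) + 81·(2/15) + 121·(1/15) = 286/15.
E[X^2 | Y = 5] = (286/15) / (2/5) = 143/3.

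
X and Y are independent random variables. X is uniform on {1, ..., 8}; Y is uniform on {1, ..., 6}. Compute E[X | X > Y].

P(X > Y) = 9/16.
Summing X·P(x,y) over outcomes with X > Y gives 10/3.
E[X | X > Y] = (10/3) / (9/16) = 160/27.

160/27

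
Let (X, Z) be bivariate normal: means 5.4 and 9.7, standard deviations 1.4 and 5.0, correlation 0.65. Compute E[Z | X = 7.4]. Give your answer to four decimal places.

The regression of Z on X has slope ρ·σ_Z/σ_X and passes through (μ_X, μ_Z).
E[Z | X=7.4] = 9.7 + (0.65)·(5.0/1.4)·(7.4 − (5.4)) = 9.7 + (2.32143)·(2) = 14.3429.

14.3429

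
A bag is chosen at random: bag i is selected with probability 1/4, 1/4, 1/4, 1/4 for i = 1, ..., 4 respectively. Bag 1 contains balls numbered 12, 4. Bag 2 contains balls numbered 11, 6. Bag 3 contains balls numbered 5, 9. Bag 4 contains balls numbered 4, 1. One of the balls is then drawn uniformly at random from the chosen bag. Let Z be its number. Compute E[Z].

13/2

E[Z | bag 1] = (12+4)/2 = 8.
E[Z | bag 2] = (11+6)/2 = 17/2.
E[Z | bag 3] = (5+9)/2 = 7.
E[Z | bag 4] = (4+1)/2 = 5/2.
By the law of total expectation,
E[Z] = (1/4)·(8) + (1/4)·(17/2) + (1/4)·(7) + (1/4)·(5/2) = 13/2.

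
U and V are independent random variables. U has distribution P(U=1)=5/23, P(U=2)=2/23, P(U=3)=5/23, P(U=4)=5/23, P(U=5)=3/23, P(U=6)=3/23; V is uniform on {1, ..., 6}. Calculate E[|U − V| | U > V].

61/27

P(U > V) = 9/23.
Summing |U−V|·P(x,y) over outcomes with U > V gives 61/69.
E[|U − V| | U > V] = (61/69) / (9/23) = 61/27.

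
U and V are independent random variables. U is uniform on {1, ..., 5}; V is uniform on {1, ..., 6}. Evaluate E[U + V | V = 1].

Outcomes with V = 1: (1,1), (2,1), (3,1), (4,1), (5,1), each with probability 1/30.
E[U + V | V = 1] = (2 + 3 + 4 + 5 + 6) / 5 = 4.

4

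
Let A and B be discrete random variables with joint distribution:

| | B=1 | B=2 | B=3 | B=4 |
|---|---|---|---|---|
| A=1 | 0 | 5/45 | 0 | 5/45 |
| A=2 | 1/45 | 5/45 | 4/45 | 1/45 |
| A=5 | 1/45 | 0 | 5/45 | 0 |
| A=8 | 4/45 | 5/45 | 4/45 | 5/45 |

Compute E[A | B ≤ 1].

13/2

P(B ≤ 1) = 2/15.
Σ A·P over the event = 2·(1/45) + 5·(1/45) + 8·(4/45) = 13/15.
E[A | B ≤ 1] = (13/15) / (2/15) = 13/2.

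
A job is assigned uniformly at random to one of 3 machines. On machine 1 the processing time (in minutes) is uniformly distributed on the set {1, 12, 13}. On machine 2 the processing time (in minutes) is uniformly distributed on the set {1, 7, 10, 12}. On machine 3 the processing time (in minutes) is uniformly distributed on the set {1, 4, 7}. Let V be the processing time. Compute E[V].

121/18

E[V | machine 1] = (1+12+13)/3 = 26/3.
E[V | machine 2] = (1+7+10+12)/4 = 15/2.
E[V | machine 3] = (1+4+7)/3 = 4.
By the law of total expectation,
E[V] = (1/3)·(26/3) + (1/3)·(15/2) + (1/3)·(4) = 121/18.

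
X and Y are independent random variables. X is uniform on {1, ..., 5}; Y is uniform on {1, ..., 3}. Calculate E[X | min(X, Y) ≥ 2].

Outcomes with min(X, Y) ≥ 2: (2,2), (2,3), (3,2), (3,3), (4,2), (4,3), (5,2), (5,3), each with probability 1/15.
E[X | min(X, Y) ≥ 2] = (2 + 2 + 3 + 3 + 4 + 4 + 5 + 5) / 8 = 7/2.

7/2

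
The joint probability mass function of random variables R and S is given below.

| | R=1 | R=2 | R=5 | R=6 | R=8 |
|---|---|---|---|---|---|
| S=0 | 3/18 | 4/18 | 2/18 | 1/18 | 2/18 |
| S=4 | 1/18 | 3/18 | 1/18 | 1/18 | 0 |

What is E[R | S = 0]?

43/12

P(S = 0) = 2/3.
Σ R·P over the event = 1·(3/18) + 2·(4/18) + 5·(2/18) + 6·(1/18) + 8·(2/18) = 43/18.
E[R | S = 0] = (43/18) / (2/3) = 43/12.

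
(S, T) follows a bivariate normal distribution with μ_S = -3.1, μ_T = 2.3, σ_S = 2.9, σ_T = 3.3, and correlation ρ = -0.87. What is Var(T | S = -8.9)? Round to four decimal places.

The conditional variance in a bivariate normal is σ_T²(1 − ρ²), independent of x.
Var(T | S=-8.9) = (3.3)²·(1 − (-0.87)²) = 10.89·0.2431 = 2.6474.

2.6474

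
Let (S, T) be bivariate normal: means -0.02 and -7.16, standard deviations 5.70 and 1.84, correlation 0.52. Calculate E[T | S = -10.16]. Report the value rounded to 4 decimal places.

-8.8621

For a bivariate normal, E[T | S=x] = μ_T + ρ·(σ_T/σ_S)·(x − μ_S).
E[T | S=-10.16] = -7.16 + (0.52)·(1.84/5.70)·(-10.16 − (-0.02)) = -7.16 + (0.16786)·(-10.14) = -8.8621.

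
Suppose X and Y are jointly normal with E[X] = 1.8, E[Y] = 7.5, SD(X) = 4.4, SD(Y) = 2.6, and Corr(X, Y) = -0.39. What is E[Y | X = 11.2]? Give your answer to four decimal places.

The regression of Y on X has slope ρ·σ_Y/σ_X and passes through (μ_X, μ_Y).
E[Y | X=11.2] = 7.5 + (-0.39)·(2.6/4.4)·(11.2 − (1.8)) = 7.5 + (-0.230455)·(9.4) = 5.3337.

5.3337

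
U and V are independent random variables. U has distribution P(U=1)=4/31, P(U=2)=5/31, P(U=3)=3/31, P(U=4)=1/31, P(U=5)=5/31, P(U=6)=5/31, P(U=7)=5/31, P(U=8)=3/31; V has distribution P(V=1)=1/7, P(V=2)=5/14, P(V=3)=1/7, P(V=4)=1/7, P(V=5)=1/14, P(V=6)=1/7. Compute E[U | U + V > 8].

59/9

P(U + V > 8) = 171/434.
Summing U·P(x,y) over outcomes with U + V > 8 gives 1121/434.
E[U | U + V > 8] = (1121/434) / (171/434) = 59/9.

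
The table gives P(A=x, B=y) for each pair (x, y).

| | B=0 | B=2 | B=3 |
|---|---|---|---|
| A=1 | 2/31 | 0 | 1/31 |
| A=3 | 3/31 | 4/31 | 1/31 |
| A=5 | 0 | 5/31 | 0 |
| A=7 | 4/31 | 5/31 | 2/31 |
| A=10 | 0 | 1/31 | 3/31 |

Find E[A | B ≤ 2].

121/24

P(B ≤ 2) = 24/31.
Summing A·P(A=x,B=y) over the conditioning event gives 121/31.
E[A | B ≤ 2] = (121/31) / (24/31) = 121/24.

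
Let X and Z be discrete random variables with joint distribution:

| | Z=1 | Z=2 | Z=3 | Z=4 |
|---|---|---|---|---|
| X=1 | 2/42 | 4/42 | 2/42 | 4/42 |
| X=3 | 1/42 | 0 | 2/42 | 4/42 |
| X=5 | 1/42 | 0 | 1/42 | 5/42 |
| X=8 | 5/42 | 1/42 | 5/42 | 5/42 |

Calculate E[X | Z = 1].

50/9

P(Z = 1) = 3/14.
Σ X·P over the event = 1·(2/42) + 3·(1/42) + 5·(1/42) + 8·(5/42) = 25/21.
E[X | Z = 1] = (25/21) / (3/14) = 50/9.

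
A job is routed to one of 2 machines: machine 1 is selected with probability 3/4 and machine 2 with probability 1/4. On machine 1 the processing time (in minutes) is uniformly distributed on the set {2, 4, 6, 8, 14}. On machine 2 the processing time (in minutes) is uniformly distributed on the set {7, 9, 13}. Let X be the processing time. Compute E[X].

451/60

E[X | machine 1] = (2+4+6+8+14)/5 = 34/5.
E[X | machine 2] = (7+9+13)/3 = 29/3.
E[X] = (3/4)·(34/5) + (1/4)·(29/3) = 451/60.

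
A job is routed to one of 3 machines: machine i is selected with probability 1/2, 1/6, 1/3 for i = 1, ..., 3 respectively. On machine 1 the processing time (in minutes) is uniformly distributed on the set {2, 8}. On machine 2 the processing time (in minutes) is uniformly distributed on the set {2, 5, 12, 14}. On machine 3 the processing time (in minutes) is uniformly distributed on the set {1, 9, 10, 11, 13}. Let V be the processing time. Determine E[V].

817/120

E[V | machine 1] = (2+8)/2 = 5.
E[V | machine 2] = (2+5+12+14)/4 = 33/4.
E[V | machine 3] = (1+9+10+11+13)/5 = 44/5.
By the law of total expectation,
E[V] = (1/2)·(5) + (1/6)·(33/4) + (1/3)·(44/5) = 817/120.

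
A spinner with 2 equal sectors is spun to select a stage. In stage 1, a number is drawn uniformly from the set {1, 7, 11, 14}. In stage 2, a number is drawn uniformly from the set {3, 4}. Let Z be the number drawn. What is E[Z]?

47/8

E[Z | stage 1] = (1+7+11+14)/4 = 33/4.
E[Z | stage 2] = (3+4)/2 = 7/2.
E[Z] = (1/2)·(33/4) + (1/2)·(7/2) = 47/8.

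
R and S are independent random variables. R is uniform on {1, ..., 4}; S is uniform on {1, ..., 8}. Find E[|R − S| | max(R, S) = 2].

Outcomes with max(R, S) = 2: (1,2), (2,1), (2,2), each with probability 1/32.
E[|R − S| | max(R, S) = 2] = (1 + 1 + 0) / 3 = 2/3.

2/3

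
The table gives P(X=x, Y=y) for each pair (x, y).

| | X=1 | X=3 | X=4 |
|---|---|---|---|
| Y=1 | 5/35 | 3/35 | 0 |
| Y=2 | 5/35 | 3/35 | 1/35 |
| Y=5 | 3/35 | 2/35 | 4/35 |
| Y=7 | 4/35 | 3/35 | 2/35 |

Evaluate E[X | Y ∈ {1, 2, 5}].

P(Y ∈ {1, 2, 5}) = 26/35.
Summing X·P(X=x,Y=y) over the conditioning event gives 57/35.
E[X | Y ∈ {1, 2, 5}] = (57/35) / (26/35) = 57/26.

57/26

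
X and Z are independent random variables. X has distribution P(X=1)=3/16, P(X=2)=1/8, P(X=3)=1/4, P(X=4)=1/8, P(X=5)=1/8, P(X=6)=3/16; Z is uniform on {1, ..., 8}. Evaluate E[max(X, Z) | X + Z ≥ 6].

591/100

P(X + Z ≥ 6) = 25/32.
Summing max(X,Z)·P(x,y) over outcomes with X + Z ≥ 6 gives 591/128.
E[max(X, Z) | X + Z ≥ 6] = (591/128) / (25/32) = 591/100.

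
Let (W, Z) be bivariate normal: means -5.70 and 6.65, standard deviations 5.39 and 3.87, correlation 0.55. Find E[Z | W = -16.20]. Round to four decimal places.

E[Z | W=x] = μ_Z + ρ(σ_Z/σ_W)(x − μ_W) for jointly normal variables.
E[Z | W=-16.20] = 6.65 + (0.55)·(3.87/5.39)·(-16.20 − (-5.70)) = 6.65 + (0.3949)·(-10.5) = 2.5036.

2.5036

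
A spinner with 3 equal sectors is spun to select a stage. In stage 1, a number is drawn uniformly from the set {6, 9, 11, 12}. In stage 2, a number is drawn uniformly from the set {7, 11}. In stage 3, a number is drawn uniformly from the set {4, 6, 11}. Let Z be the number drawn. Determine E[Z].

17/2

E[Z | stage 1] = (6+9+11+12)/4 = 19/2.
E[Z | stage 2] = (7+11)/2 = 9.
E[Z | stage 3] = (4+6+11)/3 = 7.
E[Z] = (1/3)·(19/2) + (1/3)·(9) + (1/3)·(7) = 17/2.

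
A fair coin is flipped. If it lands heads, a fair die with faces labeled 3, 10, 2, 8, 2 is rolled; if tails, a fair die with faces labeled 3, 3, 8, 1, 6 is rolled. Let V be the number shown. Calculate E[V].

23/5

E[V | heads] = (3+10+2+8+2)/5 = 5.
E[V | tails] = (3+3+8+1+6)/5 = 21/5.
By the law of total expectation,
E[V] = (1/2)·(5) + (1/2)·(21/5) = 23/5.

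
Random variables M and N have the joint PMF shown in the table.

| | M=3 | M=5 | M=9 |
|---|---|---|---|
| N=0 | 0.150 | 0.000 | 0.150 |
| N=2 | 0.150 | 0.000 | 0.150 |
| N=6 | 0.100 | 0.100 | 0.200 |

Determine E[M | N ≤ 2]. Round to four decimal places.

P(N ≤ 2) = 0.600.
Σ M·P over the event = 3·(0.150) + 3·(0.150) + 9·(0.150) + 9·(0.150) = 3.600.
E[M | N ≤ 2] = (3.600) / (0.600) = 6.0000.

6.0000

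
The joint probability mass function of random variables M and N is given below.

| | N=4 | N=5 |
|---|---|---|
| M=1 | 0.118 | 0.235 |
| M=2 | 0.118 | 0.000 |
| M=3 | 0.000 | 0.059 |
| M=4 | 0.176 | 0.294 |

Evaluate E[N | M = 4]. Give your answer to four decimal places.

4.6255

P(M = 4) = 0.470.
Σ N·P over the event = 4·(0.176) + 5·(0.294) = 2.174.
E[N | M = 4] = (2.174) / (0.470) = 4.6255.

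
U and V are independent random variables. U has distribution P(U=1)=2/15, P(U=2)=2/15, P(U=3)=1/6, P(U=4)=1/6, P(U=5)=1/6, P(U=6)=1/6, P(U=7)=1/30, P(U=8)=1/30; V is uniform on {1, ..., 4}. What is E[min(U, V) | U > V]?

169/77

P(U > V) = 77/120.
Summing min(U,V)·P(x,y) over outcomes with U > V gives 169/120.
E[min(U, V) | U > V] = (169/120) / (77/120) = 169/77.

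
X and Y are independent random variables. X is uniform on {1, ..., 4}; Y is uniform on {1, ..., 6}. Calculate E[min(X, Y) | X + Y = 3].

1

Outcomes with X + Y = 3: (1,2), (2,1), each with probability 1/24.
E[min(X, Y) | X + Y = 3] = (1 + 1) / 2 = 1.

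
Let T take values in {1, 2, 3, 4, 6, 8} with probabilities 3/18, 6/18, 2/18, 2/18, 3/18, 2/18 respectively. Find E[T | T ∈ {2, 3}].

9/4

P(T ∈ {2, 3}) = 4/9.
Σ over the event: 2·1/3 + 3·1/9 = 1.
E[T | T ∈ {2, 3}] = (1) / (4/9) = 9/4.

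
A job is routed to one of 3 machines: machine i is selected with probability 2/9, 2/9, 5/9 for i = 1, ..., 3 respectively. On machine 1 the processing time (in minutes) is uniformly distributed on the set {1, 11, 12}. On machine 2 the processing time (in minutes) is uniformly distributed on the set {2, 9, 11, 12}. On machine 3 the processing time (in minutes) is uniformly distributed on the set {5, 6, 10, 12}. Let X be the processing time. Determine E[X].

33/4

E[X | machine 1] = (1+11+12)/3 = 8.
E[X | machine 2] = (2+9+11+12)/4 = 17/2.
E[X | machine 3] = (5+6+10+12)/4 = 33/4.
E[X] = (2/9)·(8) + (2/9)·(17/2) + (5/9)·(33/4) = 33/4.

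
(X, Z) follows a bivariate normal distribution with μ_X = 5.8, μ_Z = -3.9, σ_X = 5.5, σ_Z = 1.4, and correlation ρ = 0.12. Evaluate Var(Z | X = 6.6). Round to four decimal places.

1.9318

The conditional variance in a bivariate normal is σ_Z²(1 − ρ²), independent of x.
Var(Z | X=6.6) = (1.4)²·(1 − (0.12)²) = 1.96·0.9856 = 1.9318.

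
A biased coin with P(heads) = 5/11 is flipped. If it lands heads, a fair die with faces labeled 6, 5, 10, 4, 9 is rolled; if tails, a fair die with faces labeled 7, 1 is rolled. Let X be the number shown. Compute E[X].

58/11

E[X | heads] = (6+5+10+4+9)/5 = 34/5.
E[X | tails] = (7+1)/2 = 4.
E[X] = (5/11)·(34/5) + (6/11)·(4) = 58/11.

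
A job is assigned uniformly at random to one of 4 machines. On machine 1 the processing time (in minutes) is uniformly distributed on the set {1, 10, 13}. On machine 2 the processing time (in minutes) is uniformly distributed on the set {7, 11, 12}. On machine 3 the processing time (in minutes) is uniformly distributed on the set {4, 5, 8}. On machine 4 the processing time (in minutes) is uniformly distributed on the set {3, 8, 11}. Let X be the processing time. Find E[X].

31/4

E[X | machine 1] = (1+10+13)/3 = 8.
E[X | machine 2] = (7+11+12)/3 = 10.
E[X | machine 3] = (4+5+8)/3 = 17/3.
E[X | machine 4] = (3+8+11)/3 = 22/3.
E[X] = (1/4)·(8) + (1/4)·(10) + (1/4)·(17/3) + (1/4)·(22/3) = 31/4.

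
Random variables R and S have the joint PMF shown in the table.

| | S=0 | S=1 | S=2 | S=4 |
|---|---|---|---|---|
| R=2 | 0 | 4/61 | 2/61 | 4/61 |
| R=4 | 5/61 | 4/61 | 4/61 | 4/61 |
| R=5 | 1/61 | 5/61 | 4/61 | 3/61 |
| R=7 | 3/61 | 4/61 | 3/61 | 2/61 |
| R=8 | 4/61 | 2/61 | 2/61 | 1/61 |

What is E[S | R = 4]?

28/17

P(R = 4) = 17/61.
Σ S·P over the event = 0·(5/61) + 1·(4/61) + 2·(4/61) + 4·(4/61) = 28/61.
E[S | R = 4] = (28/61) / (17/61) = 28/17.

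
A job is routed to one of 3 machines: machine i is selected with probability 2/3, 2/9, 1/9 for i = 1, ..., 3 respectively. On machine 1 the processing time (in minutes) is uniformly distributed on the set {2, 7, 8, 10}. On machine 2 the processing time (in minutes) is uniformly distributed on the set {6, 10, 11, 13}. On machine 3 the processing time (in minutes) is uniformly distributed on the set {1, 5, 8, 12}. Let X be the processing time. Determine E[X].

67/9

E[X | machine 1] = (2+7+8+10)/4 = 27/4.
E[X | machine 2] = (6+10+11+13)/4 = 10.
E[X | machine 3] = (1+5+8+12)/4 = 13/2.
By the law of total expectation,
E[X] = (2/3)·(27/4) + (2/9)·(10) + (1/9)·(13/2) = 67/9.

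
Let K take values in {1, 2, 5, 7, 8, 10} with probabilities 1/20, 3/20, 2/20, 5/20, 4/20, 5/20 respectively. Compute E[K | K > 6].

P(K > 6) = 7/10.
Σ over the event: 7·1/4 + 8·1/5 + 10·1/4 = 117/20.
E[K | K > 6] = (117/20) / (7/10) = 117/14.

117/14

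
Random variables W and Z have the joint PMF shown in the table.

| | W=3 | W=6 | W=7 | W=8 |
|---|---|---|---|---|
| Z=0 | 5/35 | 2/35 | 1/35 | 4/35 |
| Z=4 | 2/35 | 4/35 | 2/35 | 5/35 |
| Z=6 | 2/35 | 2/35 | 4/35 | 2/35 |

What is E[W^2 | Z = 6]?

207/5

P(Z = 6) = 2/7.
Summing W^2·P(W=x,Z=y) over the conditioning event gives 414/35.
E[W^2 | Z = 6] = (414/35) / (2/7) = 207/5.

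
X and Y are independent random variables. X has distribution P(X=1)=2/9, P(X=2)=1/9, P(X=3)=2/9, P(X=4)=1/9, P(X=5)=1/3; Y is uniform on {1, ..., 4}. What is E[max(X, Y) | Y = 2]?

P(Y = 2) = 1/4.
Summing max(X,Y)·P(x,y) over outcomes with Y = 2 gives 31/36.
E[max(X, Y) | Y = 2] = (31/36) / (1/4) = 31/9.

31/9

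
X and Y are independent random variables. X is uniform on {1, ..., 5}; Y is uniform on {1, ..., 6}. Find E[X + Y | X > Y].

Outcomes with X > Y: (2,1), (3,1), (3,2), (4,1), (4,2), (4,3), (5,1), (5,2), (5,3), (5,4), each with probability 1/30.
E[X + Y | X > Y] = (3 + 4 + 5 + 5 + 6 + 7 + 6 + 7 + 8 + 9) / 10 = 6.

6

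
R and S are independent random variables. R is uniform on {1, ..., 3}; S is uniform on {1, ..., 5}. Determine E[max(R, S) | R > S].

Outcomes with R > S: (2,1), (3,1), (3,2), each with probability 1/15.
E[max(R, S) | R > S] = (2 + 3 + 3) / 3 = 8/3.

8/3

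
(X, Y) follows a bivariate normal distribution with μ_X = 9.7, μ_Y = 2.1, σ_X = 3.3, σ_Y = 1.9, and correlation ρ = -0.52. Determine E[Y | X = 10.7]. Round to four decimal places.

1.8006

For a bivariate normal, E[Y | X=x] = μ_Y + ρ·(σ_Y/σ_X)·(x − μ_X).
E[Y | X=10.7] = 2.1 + (-0.52)·(1.9/3.3)·(10.7 − (9.7)) = 2.1 + (-0.29939)·(1) = 1.8006.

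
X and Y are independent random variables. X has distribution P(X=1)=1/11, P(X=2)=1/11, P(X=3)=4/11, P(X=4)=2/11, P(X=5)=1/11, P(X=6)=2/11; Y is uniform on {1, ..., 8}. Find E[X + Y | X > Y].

P(X > Y) = 29/88.
Summing (X+Y)·P(x,y) over outcomes with X > Y gives 195/88.
E[X + Y | X > Y] = (195/88) / (29/88) = 195/29.

195/29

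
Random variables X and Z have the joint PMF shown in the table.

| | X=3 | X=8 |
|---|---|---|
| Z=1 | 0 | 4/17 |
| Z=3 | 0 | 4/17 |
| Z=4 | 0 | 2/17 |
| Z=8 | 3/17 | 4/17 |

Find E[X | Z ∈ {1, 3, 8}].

7

P(Z ∈ {1, 3, 8}) = 15/17.
Σ X·P over the event = 3·(3/17) + 8·(4/17) + 8·(4/17) + 8·(4/17) = 105/17.
E[X | Z ∈ {1, 3, 8}] = (105/17) / (15/17) = 7.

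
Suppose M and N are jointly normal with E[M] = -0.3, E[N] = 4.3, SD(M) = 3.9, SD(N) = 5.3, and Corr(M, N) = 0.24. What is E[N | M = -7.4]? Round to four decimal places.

1.9843

For a bivariate normal, E[N | M=x] = μ_N + ρ·(σ_N/σ_M)·(x − μ_M).
E[N | M=-7.4] = 4.3 + (0.24)·(5.3/3.9)·(-7.4 − (-0.3)) = 4.3 + (0.32615)·(-7.1) = 1.9843.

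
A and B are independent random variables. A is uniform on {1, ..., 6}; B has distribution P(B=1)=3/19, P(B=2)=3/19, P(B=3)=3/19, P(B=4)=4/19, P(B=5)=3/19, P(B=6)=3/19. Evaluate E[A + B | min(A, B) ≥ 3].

P(min(A, B) ≥ 3) = 26/57.
Summing (A+B)·P(x,y) over outcomes with min(A, B) ≥ 3 gives 233/57.
E[A + B | min(A, B) ≥ 3] = (233/57) / (26/57) = 233/26.

233/26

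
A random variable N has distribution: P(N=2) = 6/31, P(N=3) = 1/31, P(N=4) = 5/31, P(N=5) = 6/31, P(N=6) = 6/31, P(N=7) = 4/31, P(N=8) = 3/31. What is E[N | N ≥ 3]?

141/25

P(N ≥ 3) = 25/31.
Σ over the event: 3·1/31 + 4·5/31 + 5·6/31 + 6·6/31 + 7·4/31 + 8·3/31 = 141/31.
E[N | N ≥ 3] = (141/31) / (25/31) = 141/25.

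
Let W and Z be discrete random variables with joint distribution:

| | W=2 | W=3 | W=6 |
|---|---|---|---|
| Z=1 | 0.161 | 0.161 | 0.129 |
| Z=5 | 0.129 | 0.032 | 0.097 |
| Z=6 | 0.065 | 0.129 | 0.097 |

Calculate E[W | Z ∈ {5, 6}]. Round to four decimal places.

3.7067

P(Z ∈ {5, 6}) = 0.549.
Σ W·P over the event = 2·(0.129) + 2·(0.065) + 3·(0.032) + 3·(0.129) + 6·(0.097) + 6·(0.097) = 2.035.
E[W | Z ∈ {5, 6}] = (2.035) / (0.549) = 3.7067.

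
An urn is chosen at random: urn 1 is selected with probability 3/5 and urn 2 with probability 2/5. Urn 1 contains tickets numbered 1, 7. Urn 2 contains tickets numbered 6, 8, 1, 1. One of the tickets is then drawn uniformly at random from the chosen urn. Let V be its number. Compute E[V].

E[V | urn 1] = (1+7)/2 = 4.
E[V | urn 2] = (6+8+1+1)/4 = 4.
By the law of total expectation,
E[V] = (3/5)·(4) + (2/5)·(4) = 4.

4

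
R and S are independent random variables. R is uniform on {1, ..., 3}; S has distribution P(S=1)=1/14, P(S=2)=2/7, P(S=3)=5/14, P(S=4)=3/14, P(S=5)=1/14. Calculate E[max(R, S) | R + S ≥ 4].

P(R + S ≥ 4) = 6/7.
Summing max(R,S)·P(x,y) over outcomes with R + S ≥ 4 gives 17/6.
E[max(R, S) | R + S ≥ 4] = (17/6) / (6/7) = 119/36.

119/36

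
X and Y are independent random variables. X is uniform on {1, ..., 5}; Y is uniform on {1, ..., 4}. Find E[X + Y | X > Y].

6

Outcomes with X > Y: (2,1), (3,1), (3,2), (4,1), (4,2), (4,3), (5,1), (5,2), (5,3), (5,4), each with probability 1/20.
E[X + Y | X > Y] = (3 + 4 + 5 + 5 + 6 + 7 + 6 + 7 + 8 + 9) / 10 = 6.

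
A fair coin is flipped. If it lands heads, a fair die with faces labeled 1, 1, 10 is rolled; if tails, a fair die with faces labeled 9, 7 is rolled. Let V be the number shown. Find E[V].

6

E[V | heads] = (1+1+10)/3 = 4.
E[V | tails] = (9+7)/2 = 8.
By the law of total expectation,
E[V] = (1/2)·(4) + (1/2)·(8) = 6.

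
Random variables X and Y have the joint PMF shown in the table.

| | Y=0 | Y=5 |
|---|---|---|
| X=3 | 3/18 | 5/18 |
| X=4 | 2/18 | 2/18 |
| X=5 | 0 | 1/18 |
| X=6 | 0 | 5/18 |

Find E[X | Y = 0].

P(Y = 0) = 5/18.
Σ X·P over the event = 3·(3/18) + 4·(2/18) = 17/18.
E[X | Y = 0] = (17/18) / (5/18) = 17/5.

17/5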